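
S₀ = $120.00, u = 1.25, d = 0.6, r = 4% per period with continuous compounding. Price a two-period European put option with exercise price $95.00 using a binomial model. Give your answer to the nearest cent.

Risk-neutral probability p = (e^0.04 − 0.6)/(1.25 − 0.6) = 0.4408/0.6500 = 0.6782
Terminal stock prices: S_uu = 187.5, S_ud = 90, S_dd = 43.2
Terminal payoffs (K − S): max(-92.5, 0) = 0, max(5, 0) = 5, max(51.8, 0) = 51.8
Node u (S = 150): V_u = e^(−0.04)·[0.6782·0.0000 + 0.3218·5.0000] = 1.5461
Node d (S = 72): V_d = e^(−0.04)·[0.6782·5.0000 + 0.3218·51.8000] = 19.2750
Node 0 (S = 120): V_0 = e^(−0.04)·[0.6782·1.5461 + 0.3218·19.2750] = 6.9674

$6.97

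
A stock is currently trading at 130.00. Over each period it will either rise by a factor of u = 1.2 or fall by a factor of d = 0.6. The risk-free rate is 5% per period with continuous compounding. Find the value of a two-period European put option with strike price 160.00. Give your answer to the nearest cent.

Risk-neutral probability p = (e^0.05 − 0.6)/(1.2 − 0.6) = 0.4513/0.6000 = 0.7521
Terminal stock prices: S_uu = 187.2, S_ud = 93.6, S_dd = 46.8
Terminal payoffs (K − S): max(-27.2, 0) = 0, max(66.4, 0) = 66.4, max(113.2, 0) = 113.2
Node u (S = 156): V_u = e^(−0.05)·[0.7521·0.0000 + 0.2479·66.4000] = 15.6566
Node d (S = 78): V_d = e^(−0.05)·[0.7521·66.4000 + 0.2479·113.2000] = 74.1967
Node 0 (S = 130): V_0 = e^(−0.05)·[0.7521·15.6566 + 0.2479·74.1967] = 28.6963

28.70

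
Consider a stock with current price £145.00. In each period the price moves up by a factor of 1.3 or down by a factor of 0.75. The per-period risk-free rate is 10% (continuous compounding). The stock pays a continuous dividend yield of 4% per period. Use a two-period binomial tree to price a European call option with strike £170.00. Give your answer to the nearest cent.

£19.75

Per-period risk-free factor R = e^0.1 = 1.1052; dividend-adjusted growth = e^(0.1−0.04) = 1.0618.
Risk-neutral probability p = (1.0618 − 0.75)/(1.3 − 0.75) = 0.3118/0.5500 = 0.5670
Terminal stock prices: S_uu = 245.1, S_ud = 141.4, S_dd = 81.56
Terminal payoffs (S − K): max(75.05, 0) = 75.05, max(-28.62, 0) = 0, max(-88.44, 0) = 0
Node u (S = 188.5): V_u = e^(−0.1)·[0.5670·75.0500 + 0.4330·0.0000] = 38.5022
Node d (S = 108.8): V_d = e^(−0.1)·[0.5670·0.0000 + 0.4330·0.0000] = 0.0000
Node 0 (S = 145): V_0 = e^(−0.1)·[0.5670·38.5022 + 0.4330·0.0000] = 19.7524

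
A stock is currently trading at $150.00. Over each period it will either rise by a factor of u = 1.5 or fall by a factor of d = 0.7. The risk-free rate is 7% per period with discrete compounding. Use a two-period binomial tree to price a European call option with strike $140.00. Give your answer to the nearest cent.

$44.50

Risk-neutral probability p = (1 + 0.07 − 0.7)/(1.5 − 0.7) = 0.3700/0.8000 = 0.4625
Terminal stock prices: S_uu = 337.5, S_ud = 157.5, S_dd = 73.5
Terminal payoffs (S − K): max(197.5, 0) = 197.5, max(17.5, 0) = 17.5, max(-66.5, 0) = 0
Node u (S = 225): V_u = 1/1.07·[0.4625·197.5000 + 0.5375·17.5000] = 94.1589
Node d (S = 105): V_d = 1/1.07·[0.4625·17.5000 + 0.5375·0.0000] = 7.5643
Node 0 (S = 150): V_0 = 1/1.07·[0.4625·94.1589 + 0.5375·7.5643] = 44.4993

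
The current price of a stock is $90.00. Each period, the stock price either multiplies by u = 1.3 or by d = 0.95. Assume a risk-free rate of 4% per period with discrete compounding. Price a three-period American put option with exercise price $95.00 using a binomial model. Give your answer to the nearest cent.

Risk-neutral probability p = (1 + 0.04 − 0.95)/(1.3 − 0.95) = 0.0900/0.3500 = 0.2571
Terminal stock prices: S_uuu = 197.7, S_uud = 144.5, S_udd = 105.6, S_ddd = 77.16
Terminal payoffs (K − S): max(-102.7, 0) = 0, max(-49.5, 0) = 0, max(-10.59, 0) = 0, max(17.84, 0) = 17.84
Node uu (S = 152.1): continuation = 1/1.04·[0.2571·0.0000 + 0.7429·0.0000] = 0.0000; exercise value = 0.0000 ≤ continuation, so V_uu = 0.0000
Node ud (S = 111.1): continuation = 1/1.04·[0.2571·0.0000 + 0.7429·0.0000] = 0.0000; exercise value = 0.0000 ≤ continuation, so V_ud = 0.0000
Node dd (S = 81.22): continuation = 1/1.04·[0.2571·0.0000 + 0.7429·17.8363] = 12.7402; exercise value = 13.7750 > continuation, so V_dd = 13.7750 (exercise)
Node u (S = 117): continuation = 1/1.04·[0.2571·0.0000 + 0.7429·0.0000] = 0.0000; exercise value = 0.0000 ≤ continuation, so V_u = 0.0000
Node d (S = 85.5): continuation = 1/1.04·[0.2571·0.0000 + 0.7429·13.7750] = 9.8393; exercise value = 9.5000 ≤ continuation, so V_d = 9.8393
Node 0 (S = 90): continuation = 1/1.04·[0.2571·0.0000 + 0.7429·9.8393] = 7.0281; exercise value = 5.0000 ≤ continuation, so V_0 = 7.0281

$7.03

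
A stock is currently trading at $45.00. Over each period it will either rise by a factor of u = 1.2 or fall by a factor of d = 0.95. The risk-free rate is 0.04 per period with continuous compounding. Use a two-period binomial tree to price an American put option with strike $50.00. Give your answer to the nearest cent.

Risk-neutral probability p = (e^0.04 − 0.95)/(1.2 − 0.95) = 0.0908/0.2500 = 0.3632
Terminal stock prices: S_uu = 64.8, S_ud = 51.3, S_dd = 40.61
Terminal payoffs (K − S): max(-14.8, 0) = 0, max(-1.3, 0) = 0, max(9.388, 0) = 9.388
Node u (S = 54): continuation = e^(−0.04)·[0.3632·0.0000 + 0.6368·0.0000] = 0.0000; exercise value = 0.0000 ≤ continuation, so V_u = 0.0000
Node d (S = 42.75): continuation = e^(−0.04)·[0.3632·0.0000 + 0.6368·9.3875] = 5.7432; exercise value = 7.2500 > continuation, so V_d = 7.2500 (exercise)
Node 0 (S = 45): continuation = e^(−0.04)·[0.3632·0.0000 + 0.6368·7.2500] = 4.4355; exercise value = 5.0000 > continuation, so V_0 = 5.0000 (exercise)

$5.00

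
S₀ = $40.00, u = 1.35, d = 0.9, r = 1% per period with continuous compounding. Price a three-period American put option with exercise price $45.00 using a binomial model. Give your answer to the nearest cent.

Risk-neutral probability p = (e^0.01 − 0.9)/(1.35 − 0.9) = 0.1101/0.4500 = 0.2446
Terminal stock prices: S_uuu = 98.42, S_uud = 65.61, S_udd = 43.74, S_ddd = 29.16
Terminal payoffs (K − S): max(-53.42, 0) = 0, max(-20.61, 0) = 0, max(1.26, 0) = 1.26, max(15.84, 0) = 15.84
Node uu (S = 72.9): continuation = e^(−0.01)·[0.2446·0.0000 + 0.7554·0.0000] = 0.0000; exercise value = 0.0000 ≤ continuation, so V_uu = 0.0000
Node ud (S = 48.6): continuation = e^(−0.01)·[0.2446·0.0000 + 0.7554·1.2600] = 0.9424; exercise value = 0.0000 ≤ continuation, so V_ud = 0.9424
Node dd (S = 32.4): continuation = e^(−0.01)·[0.2446·1.2600 + 0.7554·15.8400] = 12.1522; exercise value = 12.6000 > continuation, so V_dd = 12.6000 (exercise)
Node u (S = 54): continuation = e^(−0.01)·[0.2446·0.0000 + 0.7554·0.9424] = 0.7048; exercise value = 0.0000 ≤ continuation, so V_u = 0.7048
Node d (S = 36): continuation = e^(−0.01)·[0.2446·0.9424 + 0.7554·12.6000] = 9.6521; exercise value = 9.0000 ≤ continuation, so V_d = 9.6521
Node 0 (S = 40): continuation = e^(−0.01)·[0.2446·0.7048 + 0.7554·9.6521] = 7.3897; exercise value = 5.0000 ≤ continuation, so V_0 = 7.3897

$7.39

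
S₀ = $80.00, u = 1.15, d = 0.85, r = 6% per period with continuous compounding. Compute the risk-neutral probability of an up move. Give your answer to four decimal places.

p = 0.7061

Risk-neutral probability p = (e^0.06 − 0.85)/(1.15 − 0.85) = 0.2118/0.3000 = 0.7061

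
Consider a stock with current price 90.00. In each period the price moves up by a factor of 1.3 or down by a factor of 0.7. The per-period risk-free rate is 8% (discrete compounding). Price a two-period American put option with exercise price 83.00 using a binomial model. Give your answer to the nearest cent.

7.01

Risk-neutral probability p = (1 + 0.08 − 0.7)/(1.3 − 0.7) = 0.3800/0.6000 = 0.6333
Terminal stock prices: S_uu = 152.1, S_ud = 81.9, S_dd = 44.1
Terminal payoffs (K − S): max(-69.1, 0) = 0, max(1.1, 0) = 1.1, max(38.9, 0) = 38.9
Node u (S = 117): continuation = 1/1.08·[0.6333·0.0000 + 0.3667·1.1000] = 0.3735; exercise value = 0.0000 ≤ continuation, so V_u = 0.3735
Node d (S = 63): continuation = 1/1.08·[0.6333·1.1000 + 0.3667·38.9000] = 13.8519; exercise value = 20.0000 > continuation, so V_d = 20.0000 (exercise)
Node 0 (S = 90): continuation = 1/1.08·[0.6333·0.3735 + 0.3667·20.0000] = 7.0091; exercise value = 0.0000 ≤ continuation, so V_0 = 7.0091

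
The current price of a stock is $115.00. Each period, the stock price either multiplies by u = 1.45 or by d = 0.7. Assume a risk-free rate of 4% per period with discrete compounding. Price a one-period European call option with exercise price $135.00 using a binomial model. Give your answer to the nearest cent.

$13.84

Risk-neutral probability p = (1 + 0.04 − 0.7)/(1.45 − 0.7) = 0.3400/0.7500 = 0.4533
Terminal stock prices: S_u = 166.8, S_d = 80.5
Terminal payoffs (S − K): max(31.75, 0) = 31.75, max(-54.5, 0) = 0
Node 0 (S = 115): V_0 = 1/1.04·[0.4533·31.7500 + 0.5467·0.0000] = 13.8397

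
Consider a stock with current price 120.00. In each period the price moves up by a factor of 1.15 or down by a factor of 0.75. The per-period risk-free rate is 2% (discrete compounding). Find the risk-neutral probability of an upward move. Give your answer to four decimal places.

p = 0.6750

Risk-neutral probability p = (1 + 0.02 − 0.75)/(1.15 − 0.75) = 0.2700/0.4000 = 0.6750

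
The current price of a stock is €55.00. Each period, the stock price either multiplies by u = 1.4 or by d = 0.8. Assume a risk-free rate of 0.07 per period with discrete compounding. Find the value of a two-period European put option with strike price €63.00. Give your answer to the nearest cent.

Risk-neutral probability p = (1 + 0.07 − 0.8)/(1.4 − 0.8) = 0.2700/0.6000 = 0.4500
Terminal stock prices: S_uu = 107.8, S_ud = 61.6, S_dd = 35.2
Terminal payoffs (K − S): max(-44.8, 0) = 0, max(1.4, 0) = 1.4, max(27.8, 0) = 27.8
Node u (S = 77): V_u = 1/1.07·[0.4500·0.0000 + 0.5500·1.4000] = 0.7196
Node d (S = 44): V_d = 1/1.07·[0.4500·1.4000 + 0.5500·27.8000] = 14.8785
Node 0 (S = 55): V_0 = 1/1.07·[0.4500·0.7196 + 0.5500·14.8785] = 7.9505

€7.95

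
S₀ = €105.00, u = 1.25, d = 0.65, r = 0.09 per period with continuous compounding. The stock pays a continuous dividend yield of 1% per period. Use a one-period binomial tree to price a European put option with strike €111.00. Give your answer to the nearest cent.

€10.86

Per-period risk-free factor R = e^0.09 = 1.0942; dividend-adjusted growth = e^(0.09−0.01) = 1.0833.
Risk-neutral probability p = (1.0833 − 0.65)/(1.25 − 0.65) = 0.4333/0.6000 = 0.7221
Terminal stock prices: S_u = 131.2, S_d = 68.25
Terminal payoffs (K − S): max(-20.25, 0) = 0, max(42.75, 0) = 42.75
Node 0 (S = 105): V_0 = e^(−0.09)·[0.7221·0.0000 + 0.2779·42.7500] = 10.8559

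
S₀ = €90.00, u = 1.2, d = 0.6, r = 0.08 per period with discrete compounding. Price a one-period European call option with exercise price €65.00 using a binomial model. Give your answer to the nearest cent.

Risk-neutral probability p = (1 + 0.08 − 0.6)/(1.2 − 0.6) = 0.4800/0.6000 = 0.8000
Terminal stock prices: S_u = 108, S_d = 54
Terminal payoffs (S − K): max(43, 0) = 43, max(-11, 0) = 0
Node 0 (S = 90): V_0 = 1/1.08·[0.8000·43.0000 + 0.2000·0.0000] = 31.8519

€31.85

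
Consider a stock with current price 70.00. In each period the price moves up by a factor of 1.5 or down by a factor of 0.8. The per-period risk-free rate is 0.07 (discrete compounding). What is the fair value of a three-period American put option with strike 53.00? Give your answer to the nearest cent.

3.25

Risk-neutral probability p = (1 + 0.07 − 0.8)/(1.5 − 0.8) = 0.2700/0.7000 = 0.3857
Terminal stock prices: S_uuu = 236.2, S_uud = 126, S_udd = 67.2, S_ddd = 35.84
Terminal payoffs (K − S): max(-183.2, 0) = 0, max(-73, 0) = 0, max(-14.2, 0) = 0, max(17.16, 0) = 17.16
Node uu (S = 157.5): continuation = 1/1.07·[0.3857·0.0000 + 0.6143·0.0000] = 0.0000; exercise value = 0.0000 ≤ continuation, so V_uu = 0.0000
Node ud (S = 84): continuation = 1/1.07·[0.3857·0.0000 + 0.6143·0.0000] = 0.0000; exercise value = 0.0000 ≤ continuation, so V_ud = 0.0000
Node dd (S = 44.8): continuation = 1/1.07·[0.3857·0.0000 + 0.6143·17.1600] = 9.8515; exercise value = 8.2000 ≤ continuation, so V_dd = 9.8515
Node u (S = 105): continuation = 1/1.07·[0.3857·0.0000 + 0.6143·0.0000] = 0.0000; exercise value = 0.0000 ≤ continuation, so V_u = 0.0000
Node d (S = 56): continuation = 1/1.07·[0.3857·0.0000 + 0.6143·9.8515] = 5.6558; exercise value = 0.0000 ≤ continuation, so V_d = 5.6558
Node 0 (S = 70): continuation = 1/1.07·[0.3857·0.0000 + 0.6143·5.6558] = 3.2470; exercise value = 0.0000 ≤ continuation, so V_0 = 3.2470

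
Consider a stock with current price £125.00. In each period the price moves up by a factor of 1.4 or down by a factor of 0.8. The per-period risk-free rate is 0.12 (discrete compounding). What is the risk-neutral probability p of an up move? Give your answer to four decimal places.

Risk-neutral probability p = (1 + 0.12 − 0.8)/(1.4 − 0.8) = 0.3200/0.6000 = 0.5333

p = 0.5333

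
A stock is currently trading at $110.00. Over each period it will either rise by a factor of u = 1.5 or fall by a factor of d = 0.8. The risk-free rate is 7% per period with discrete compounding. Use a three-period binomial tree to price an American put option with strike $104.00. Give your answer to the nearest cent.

Risk-neutral probability p = (1 + 0.07 − 0.8)/(1.5 − 0.8) = 0.2700/0.7000 = 0.3857
Terminal stock prices: S_uuu = 371.2, S_uud = 198, S_udd = 105.6, S_ddd = 56.32
Terminal payoffs (K − S): max(-267.2, 0) = 0, max(-94, 0) = 0, max(-1.6, 0) = 0, max(47.68, 0) = 47.68
Node uu (S = 247.5): continuation = 1/1.07·[0.3857·0.0000 + 0.6143·0.0000] = 0.0000; exercise value = 0.0000 ≤ continuation, so V_uu = 0.0000
Node ud (S = 132): continuation = 1/1.07·[0.3857·0.0000 + 0.6143·0.0000] = 0.0000; exercise value = 0.0000 ≤ continuation, so V_ud = 0.0000
Node dd (S = 70.4): continuation = 1/1.07·[0.3857·0.0000 + 0.6143·47.6800] = 27.3730; exercise value = 33.6000 > continuation, so V_dd = 33.6000 (exercise)
Node u (S = 165): continuation = 1/1.07·[0.3857·0.0000 + 0.6143·0.0000] = 0.0000; exercise value = 0.0000 ≤ continuation, so V_u = 0.0000
Node d (S = 88): continuation = 1/1.07·[0.3857·0.0000 + 0.6143·33.6000] = 19.2897; exercise value = 16.0000 ≤ continuation, so V_d = 19.2897
Node 0 (S = 110): continuation = 1/1.07·[0.3857·0.0000 + 0.6143·19.2897] = 11.0742; exercise value = 0.0000 ≤ continuation, so V_0 = 11.0742

$11.07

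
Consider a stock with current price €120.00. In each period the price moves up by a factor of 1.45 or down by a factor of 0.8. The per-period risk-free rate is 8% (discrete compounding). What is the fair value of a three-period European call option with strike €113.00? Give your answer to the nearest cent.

Risk-neutral probability p = (1 + 0.08 − 0.8)/(1.45 − 0.8) = 0.2800/0.6500 = 0.4308
Terminal stock prices: S_uuu = 365.8, S_uud = 201.8, S_udd = 111.4, S_ddd = 61.44
Terminal payoffs (S − K): max(252.8, 0) = 252.8, max(88.84, 0) = 88.84, max(-1.64, 0) = 0, max(-51.56, 0) = 0
Node uu (S = 252.3): V_uu = 1/1.08·[0.4308·252.8350 + 0.5692·88.8400] = 147.6704
Node ud (S = 139.2): V_ud = 1/1.08·[0.4308·88.8400 + 0.5692·0.0000] = 35.4348
Node dd (S = 76.8): V_dd = 1/1.08·[0.4308·0.0000 + 0.5692·0.0000] = 0.0000
Node u (S = 174): V_u = 1/1.08·[0.4308·147.6704 + 0.5692·35.4348] = 77.5763
Node d (S = 96): V_d = 1/1.08·[0.4308·35.4348 + 0.5692·0.0000] = 14.1335
Node 0 (S = 120): V_0 = 1/1.08·[0.4308·77.5763 + 0.5692·14.1335] = 38.3914

€38.39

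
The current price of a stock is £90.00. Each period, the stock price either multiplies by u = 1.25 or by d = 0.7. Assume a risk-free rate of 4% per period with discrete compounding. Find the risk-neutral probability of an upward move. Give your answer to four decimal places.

p = 0.6182

Risk-neutral probability p = (1 + 0.04 − 0.7)/(1.25 − 0.7) = 0.3400/0.5500 = 0.6182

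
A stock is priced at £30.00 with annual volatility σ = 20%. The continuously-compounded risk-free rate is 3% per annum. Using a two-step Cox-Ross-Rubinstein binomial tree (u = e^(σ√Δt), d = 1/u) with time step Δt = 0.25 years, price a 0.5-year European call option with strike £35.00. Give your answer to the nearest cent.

CRR parameters: u = e^(σ√Δt) = e^(0.2·√0.25) = 1.1052, d = 1/u = 0.9048
Per-period rate: rΔt = 0.03·0.25 = 0.0075, so R = e^0.0075 = 1.0075
Risk-neutral probability p = (e^0.0075 − 0.9048)/(1.1052 − 0.9048) = 0.1027/0.2003 = 0.5126
Terminal stock prices: S_uu = 36.64, S_ud = 30, S_dd = 24.56
Terminal payoffs (S − K): max(1.642, 0) = 1.642, max(-5, 0) = 0, max(-10.44, 0) = 0
Node u (S = 33.16): V_u = e^(−0.0075)·[0.5126·1.6421 + 0.4874·0.0000] = 0.8354
Node d (S = 27.15): V_d = e^(−0.0075)·[0.5126·0.0000 + 0.4874·0.0000] = 0.0000
Node 0 (S = 30): V_0 = e^(−0.0075)·[0.5126·0.8354 + 0.4874·0.0000] = 0.4250

£0.43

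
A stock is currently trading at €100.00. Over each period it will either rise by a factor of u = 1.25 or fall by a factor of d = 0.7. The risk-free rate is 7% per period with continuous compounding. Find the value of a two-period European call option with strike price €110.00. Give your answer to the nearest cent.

€18.44

Risk-neutral probability p = (e^0.07 − 0.7)/(1.25 − 0.7) = 0.3725/0.5500 = 0.6773
Terminal stock prices: S_uu = 156.2, S_ud = 87.5, S_dd = 49
Terminal payoffs (S − K): max(46.25, 0) = 46.25, max(-22.5, 0) = 0, max(-61, 0) = 0
Node u (S = 125): V_u = e^(−0.07)·[0.6773·46.2500 + 0.3227·0.0000] = 29.2068
Node d (S = 70): V_d = e^(−0.07)·[0.6773·0.0000 + 0.3227·0.0000] = 0.0000
Node 0 (S = 100): V_0 = e^(−0.07)·[0.6773·29.2068 + 0.3227·0.0000] = 18.4441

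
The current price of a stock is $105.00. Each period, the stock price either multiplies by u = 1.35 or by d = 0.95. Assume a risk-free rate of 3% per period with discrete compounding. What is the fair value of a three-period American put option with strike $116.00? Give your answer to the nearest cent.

Risk-neutral probability p = (1 + 0.03 − 0.95)/(1.35 − 0.95) = 0.0800/0.4000 = 0.2000
Terminal stock prices: S_uuu = 258.3, S_uud = 181.8, S_udd = 127.9, S_ddd = 90.02
Terminal payoffs (K − S): max(-142.3, 0) = 0, max(-65.79, 0) = 0, max(-11.93, 0) = 0, max(25.98, 0) = 25.98
Node uu (S = 191.4): continuation = 1/1.03·[0.2000·0.0000 + 0.8000·0.0000] = 0.0000; exercise value = 0.0000 ≤ continuation, so V_uu = 0.0000
Node ud (S = 134.7): continuation = 1/1.03·[0.2000·0.0000 + 0.8000·0.0000] = 0.0000; exercise value = 0.0000 ≤ continuation, so V_ud = 0.0000
Node dd (S = 94.76): continuation = 1/1.03·[0.2000·0.0000 + 0.8000·25.9756] = 20.1752; exercise value = 21.2375 > continuation, so V_dd = 21.2375 (exercise)
Node u (S = 141.8): continuation = 1/1.03·[0.2000·0.0000 + 0.8000·0.0000] = 0.0000; exercise value = 0.0000 ≤ continuation, so V_u = 0.0000
Node d (S = 99.75): continuation = 1/1.03·[0.2000·0.0000 + 0.8000·21.2375] = 16.4951; exercise value = 16.2500 ≤ continuation, so V_d = 16.4951
Node 0 (S = 105): continuation = 1/1.03·[0.2000·0.0000 + 0.8000·16.4951] = 12.8118; exercise value = 11.0000 ≤ continuation, so V_0 = 12.8118

$12.81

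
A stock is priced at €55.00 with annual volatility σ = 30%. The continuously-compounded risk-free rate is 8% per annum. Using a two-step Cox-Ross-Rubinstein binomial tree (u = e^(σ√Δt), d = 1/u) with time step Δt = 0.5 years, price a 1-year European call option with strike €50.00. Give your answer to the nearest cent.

CRR parameters: u = e^(σ√Δt) = e^(0.3·√0.5) = 1.2363, d = 1/u = 0.8089
Per-period rate: rΔt = 0.08·0.5 = 0.04, so R = e^0.04 = 1.0408
Risk-neutral probability p = (e^0.04 − 0.8089)/(1.2363 − 0.8089) = 0.2320/0.4275 = 0.5426
Terminal stock prices: S_uu = 84.07, S_ud = 55, S_dd = 35.98
Terminal payoffs (S − K): max(34.07, 0) = 34.07, max(5, 0) = 5, max(-14.02, 0) = 0
Node u (S = 68): V_u = e^(−0.04)·[0.5426·34.0656 + 0.4574·5.0000] = 19.9576
Node d (S = 44.49): V_d = e^(−0.04)·[0.5426·5.0000 + 0.4574·0.0000] = 2.6068
Node 0 (S = 55): V_0 = e^(−0.04)·[0.5426·19.9576 + 0.4574·2.6068] = 11.5507

€11.55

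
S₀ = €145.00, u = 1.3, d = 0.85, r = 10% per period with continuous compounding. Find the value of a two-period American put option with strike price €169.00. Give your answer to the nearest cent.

Risk-neutral probability p = (e^0.1 − 0.85)/(1.3 − 0.85) = 0.2552/0.4500 = 0.5670
Terminal stock prices: S_uu = 245.1, S_ud = 160.2, S_dd = 104.8
Terminal payoffs (K − S): max(-76.05, 0) = 0, max(8.775, 0) = 8.775, max(64.24, 0) = 64.24
Node u (S = 188.5): continuation = e^(−0.1)·[0.5670·0.0000 + 0.4330·8.7750] = 3.4376; exercise value = 0.0000 ≤ continuation, so V_u = 3.4376
Node d (S = 123.2): continuation = e^(−0.1)·[0.5670·8.7750 + 0.4330·64.2375] = 29.6675; exercise value = 45.7500 > continuation, so V_d = 45.7500 (exercise)
Node 0 (S = 145): continuation = e^(−0.1)·[0.5670·3.4376 + 0.4330·45.7500] = 19.6865; exercise value = 24.0000 > continuation, so V_0 = 24.0000 (exercise)

€24.00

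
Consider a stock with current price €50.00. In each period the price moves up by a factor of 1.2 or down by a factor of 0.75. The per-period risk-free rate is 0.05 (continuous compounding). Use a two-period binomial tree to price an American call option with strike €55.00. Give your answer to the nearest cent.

€6.89

Risk-neutral probability p = (e^0.05 − 0.75)/(1.2 − 0.75) = 0.3013/0.4500 = 0.6695
Terminal stock prices: S_uu = 72, S_ud = 45, S_dd = 28.12
Terminal payoffs (S − K): max(17, 0) = 17, max(-10, 0) = 0, max(-26.88, 0) = 0
Node u (S = 60): continuation = e^(−0.05)·[0.6695·17.0000 + 0.3305·0.0000] = 10.8263; exercise value = 5.0000 ≤ continuation, so V_u = 10.8263
Node d (S = 37.5): continuation = e^(−0.05)·[0.6695·0.0000 + 0.3305·0.0000] = 0.0000; exercise value = 0.0000 ≤ continuation, so V_d = 0.0000
Node 0 (S = 50): continuation = e^(−0.05)·[0.6695·10.8263 + 0.3305·0.0000] = 6.8946; exercise value = 0.0000 ≤ continuation, so V_0 = 6.8946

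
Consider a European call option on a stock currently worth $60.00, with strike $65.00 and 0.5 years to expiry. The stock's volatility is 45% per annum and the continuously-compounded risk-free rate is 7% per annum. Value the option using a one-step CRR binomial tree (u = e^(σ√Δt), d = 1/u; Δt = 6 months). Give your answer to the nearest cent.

CRR parameters: u = e^(σ√Δt) = e^(0.45·√0.5) = 1.3746, d = 1/u = 0.7275
Per-period rate: rΔt = 0.07·0.5 = 0.035, so R = e^0.035 = 1.0356
Risk-neutral probability p = (e^0.035 − 0.7275)/(1.3746 − 0.7275) = 0.3082/0.6472 = 0.4762
Terminal stock prices: S_u = 82.48, S_d = 43.65
Terminal payoffs (S − K): max(17.48, 0) = 17.48, max(-21.35, 0) = 0
Node 0 (S = 60): V_0 = e^(−0.035)·[0.4762·17.4789 + 0.5238·0.0000] = 8.0364

$8.04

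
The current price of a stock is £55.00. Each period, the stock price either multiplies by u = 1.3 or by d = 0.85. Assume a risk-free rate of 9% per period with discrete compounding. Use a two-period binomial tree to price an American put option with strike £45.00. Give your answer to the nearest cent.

£0.96

Risk-neutral probability p = (1 + 0.09 − 0.85)/(1.3 − 0.85) = 0.2400/0.4500 = 0.5333
Terminal stock prices: S_uu = 92.95, S_ud = 60.77, S_dd = 39.74
Terminal payoffs (K − S): max(-47.95, 0) = 0, max(-15.77, 0) = 0, max(5.263, 0) = 5.263
Node u (S = 71.5): continuation = 1/1.09·[0.5333·0.0000 + 0.4667·0.0000] = 0.0000; exercise value = 0.0000 ≤ continuation, so V_u = 0.0000
Node d (S = 46.75): continuation = 1/1.09·[0.5333·0.0000 + 0.4667·5.2625] = 2.2531; exercise value = 0.0000 ≤ continuation, so V_d = 2.2531
Node 0 (S = 55): continuation = 1/1.09·[0.5333·0.0000 + 0.4667·2.2531] = 0.9646; exercise value = 0.0000 ≤ continuation, so V_0 = 0.9646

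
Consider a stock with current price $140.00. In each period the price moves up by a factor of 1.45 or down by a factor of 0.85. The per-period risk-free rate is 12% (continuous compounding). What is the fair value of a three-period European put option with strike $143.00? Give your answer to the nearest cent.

$6.18

Risk-neutral probability p = (e^0.12 − 0.85)/(1.45 − 0.85) = 0.2775/0.6000 = 0.4625
Terminal stock prices: S_uuu = 426.8, S_uud = 250.2, S_udd = 146.7, S_ddd = 85.98
Terminal payoffs (K − S): max(-283.8, 0) = 0, max(-107.2, 0) = 0, max(-3.667, 0) = 0, max(57.02, 0) = 57.02
Node uu (S = 294.4): V_uu = e^(−0.12)·[0.4625·0.0000 + 0.5375·0.0000] = 0.0000
Node ud (S = 172.5): V_ud = e^(−0.12)·[0.4625·0.0000 + 0.5375·0.0000] = 0.0000
Node dd (S = 101.1): V_dd = e^(−0.12)·[0.4625·0.0000 + 0.5375·57.0225] = 27.1840
Node u (S = 203): V_u = e^(−0.12)·[0.4625·0.0000 + 0.5375·0.0000] = 0.0000
Node d (S = 119): V_d = e^(−0.12)·[0.4625·0.0000 + 0.5375·27.1840] = 12.9593
Node 0 (S = 140): V_0 = e^(−0.12)·[0.4625·0.0000 + 0.5375·12.9593] = 6.1780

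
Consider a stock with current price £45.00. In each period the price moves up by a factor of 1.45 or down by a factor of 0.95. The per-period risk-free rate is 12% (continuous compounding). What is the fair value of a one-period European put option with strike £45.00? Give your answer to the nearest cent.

Risk-neutral probability p = (e^0.12 − 0.95)/(1.45 − 0.95) = 0.1775/0.5000 = 0.3550
Terminal stock prices: S_u = 65.25, S_d = 42.75
Terminal payoffs (K − S): max(-20.25, 0) = 0, max(2.25, 0) = 2.25
Node 0 (S = 45): V_0 = e^(−0.12)·[0.3550·0.0000 + 0.6450·2.2500] = 1.2872

£1.29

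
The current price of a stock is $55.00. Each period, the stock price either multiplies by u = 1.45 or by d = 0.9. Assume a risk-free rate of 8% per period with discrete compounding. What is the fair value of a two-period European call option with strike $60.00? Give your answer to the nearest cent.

$9.55

Risk-neutral probability p = (1 + 0.08 − 0.9)/(1.45 − 0.9) = 0.1800/0.5500 = 0.3273
Terminal stock prices: S_uu = 115.6, S_ud = 71.78, S_dd = 44.55
Terminal payoffs (S − K): max(55.64, 0) = 55.64, max(11.78, 0) = 11.78, max(-15.45, 0) = 0
Node u (S = 79.75): V_u = 1/1.08·[0.3273·55.6375 + 0.6727·11.7750] = 24.1944
Node d (S = 49.5): V_d = 1/1.08·[0.3273·11.7750 + 0.6727·0.0000] = 3.5682
Node 0 (S = 55): V_0 = 1/1.08·[0.3273·24.1944 + 0.6727·3.5682] = 9.5543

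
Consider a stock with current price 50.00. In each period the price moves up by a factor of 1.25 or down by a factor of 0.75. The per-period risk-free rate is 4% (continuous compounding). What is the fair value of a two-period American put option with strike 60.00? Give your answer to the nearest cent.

11.99

Risk-neutral probability p = (e^0.04 − 0.75)/(1.25 − 0.75) = 0.2908/0.5000 = 0.5816
Terminal stock prices: S_uu = 78.12, S_ud = 46.88, S_dd = 28.12
Terminal payoffs (K − S): max(-18.12, 0) = 0, max(13.12, 0) = 13.12, max(31.88, 0) = 31.88
Node u (S = 62.5): continuation = e^(−0.04)·[0.5816·0.0000 + 0.4184·13.1250] = 5.2759; exercise value = 0.0000 ≤ continuation, so V_u = 5.2759
Node d (S = 37.5): continuation = e^(−0.04)·[0.5816·13.1250 + 0.4184·31.8750] = 20.1474; exercise value = 22.5000 > continuation, so V_d = 22.5000 (exercise)
Node 0 (S = 50): continuation = e^(−0.04)·[0.5816·5.2759 + 0.4184·22.5000] = 11.9927; exercise value = 10.0000 ≤ continuation, so V_0 = 11.9927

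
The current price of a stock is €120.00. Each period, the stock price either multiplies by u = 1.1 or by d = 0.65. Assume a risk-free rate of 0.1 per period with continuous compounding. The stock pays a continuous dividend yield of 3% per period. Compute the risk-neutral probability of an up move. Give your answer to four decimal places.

p = 0.9389

Per-period risk-free factor R = e^0.1 = 1.1052; dividend-adjusted growth = e^(0.1−0.03) = 1.0725.
Risk-neutral probability p = (1.0725 − 0.65)/(1.1 − 0.65) = 0.4225/0.4500 = 0.9389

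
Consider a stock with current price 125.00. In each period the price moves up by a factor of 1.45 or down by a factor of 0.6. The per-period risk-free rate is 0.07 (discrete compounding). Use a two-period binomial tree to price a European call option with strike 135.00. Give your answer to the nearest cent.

Risk-neutral probability p = (1 + 0.07 − 0.6)/(1.45 − 0.6) = 0.4700/0.8500 = 0.5529
Terminal stock prices: S_uu = 262.8, S_ud = 108.8, S_dd = 45
Terminal payoffs (S − K): max(127.8, 0) = 127.8, max(-26.25, 0) = 0, max(-90, 0) = 0
Node u (S = 181.2): V_u = 1/1.07·[0.5529·127.8125 + 0.4471·0.0000] = 66.0493
Node d (S = 75): V_d = 1/1.07·[0.5529·0.0000 + 0.4471·0.0000] = 0.0000
Node 0 (S = 125): V_0 = 1/1.07·[0.5529·66.0493 + 0.4471·0.0000] = 34.1321

34.13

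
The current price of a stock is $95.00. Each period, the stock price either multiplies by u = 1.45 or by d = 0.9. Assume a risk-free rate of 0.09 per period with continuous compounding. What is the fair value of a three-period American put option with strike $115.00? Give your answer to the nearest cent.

$20.00

Risk-neutral probability p = (e^0.09 − 0.9)/(1.45 − 0.9) = 0.1942/0.5500 = 0.3530
Terminal stock prices: S_uuu = 289.6, S_uud = 179.8, S_udd = 111.6, S_ddd = 69.26
Terminal payoffs (K − S): max(-174.6, 0) = 0, max(-64.76, 0) = 0, max(3.422, 0) = 3.422, max(45.74, 0) = 45.74
Node uu (S = 199.7): continuation = e^(−0.09)·[0.3530·0.0000 + 0.6470·0.0000] = 0.0000; exercise value = 0.0000 ≤ continuation, so V_uu = 0.0000
Node ud (S = 124): continuation = e^(−0.09)·[0.3530·0.0000 + 0.6470·3.4225] = 2.0236; exercise value = 0.0000 ≤ continuation, so V_ud = 2.0236
Node dd (S = 76.95): continuation = e^(−0.09)·[0.3530·3.4225 + 0.6470·45.7450] = 28.1521; exercise value = 38.0500 > continuation, so V_dd = 38.0500 (exercise)
Node u (S = 137.8): continuation = e^(−0.09)·[0.3530·0.0000 + 0.6470·2.0236] = 1.1965; exercise value = 0.0000 ≤ continuation, so V_u = 1.1965
Node d (S = 85.5): continuation = e^(−0.09)·[0.3530·2.0236 + 0.6470·38.0500] = 23.1509; exercise value = 29.5000 > continuation, so V_d = 29.5000 (exercise)
Node 0 (S = 95): continuation = e^(−0.09)·[0.3530·1.1965 + 0.6470·29.5000] = 17.8286; exercise value = 20.0000 > continuation, so V_0 = 20.0000 (exercise)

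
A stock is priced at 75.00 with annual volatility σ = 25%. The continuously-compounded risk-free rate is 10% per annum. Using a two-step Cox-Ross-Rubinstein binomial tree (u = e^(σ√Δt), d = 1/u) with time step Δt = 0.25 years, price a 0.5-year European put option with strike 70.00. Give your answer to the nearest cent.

CRR parameters: u = e^(σ√Δt) = e^(0.25·√0.25) = 1.1331, d = 1/u = 0.8825
Per-period rate: rΔt = 0.1·0.25 = 0.025, so R = e^0.025 = 1.0253
Risk-neutral probability p = (e^0.025 − 0.8825)/(1.1331 − 0.8825) = 0.1428/0.2507 = 0.5698
Terminal stock prices: S_uu = 96.3, S_ud = 75, S_dd = 58.41
Terminal payoffs (K − S): max(-26.3, 0) = 0, max(-5, 0) = 0, max(11.59, 0) = 11.59
Node u (S = 84.99): V_u = e^(−0.025)·[0.5698·0.0000 + 0.4302·0.0000] = 0.0000
Node d (S = 66.19): V_d = e^(−0.025)·[0.5698·0.0000 + 0.4302·11.5899] = 4.8630
Node 0 (S = 75): V_0 = e^(−0.025)·[0.5698·0.0000 + 0.4302·4.8630] = 2.0405

2.04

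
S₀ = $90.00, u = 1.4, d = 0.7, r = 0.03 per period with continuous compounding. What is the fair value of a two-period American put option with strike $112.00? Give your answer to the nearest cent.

$30.69

Risk-neutral probability p = (e^0.03 − 0.7)/(1.4 − 0.7) = 0.3305/0.7000 = 0.4721
Terminal stock prices: S_uu = 176.4, S_ud = 88.2, S_dd = 44.1
Terminal payoffs (K − S): max(-64.4, 0) = 0, max(23.8, 0) = 23.8, max(67.9, 0) = 67.9
Node u (S = 126): continuation = e^(−0.03)·[0.4721·0.0000 + 0.5279·23.8000] = 12.1932; exercise value = 0.0000 ≤ continuation, so V_u = 12.1932
Node d (S = 63): continuation = e^(−0.03)·[0.4721·23.8000 + 0.5279·67.9000] = 45.6899; exercise value = 49.0000 > continuation, so V_d = 49.0000 (exercise)
Node 0 (S = 90): continuation = e^(−0.03)·[0.4721·12.1932 + 0.5279·49.0000] = 30.6897; exercise value = 22.0000 ≤ continuation, so V_0 = 30.6897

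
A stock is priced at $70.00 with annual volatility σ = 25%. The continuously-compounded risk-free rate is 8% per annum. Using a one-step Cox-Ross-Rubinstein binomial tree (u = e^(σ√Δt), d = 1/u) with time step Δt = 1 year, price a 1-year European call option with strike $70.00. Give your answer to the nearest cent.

$11.06

CRR parameters: u = e^(σ√Δt) = e^(0.25·√1) = 1.2840, d = 1/u = 0.7788
Per-period rate: rΔt = 0.08·1 = 0.08, so R = e^0.08 = 1.0833
Risk-neutral probability p = (e^0.08 − 0.7788)/(1.2840 − 0.7788) = 0.3045/0.5052 = 0.6027
Terminal stock prices: S_u = 89.88, S_d = 54.52
Terminal payoffs (S − K): max(19.88, 0) = 19.88, max(-15.48, 0) = 0
Node 0 (S = 70): V_0 = e^(−0.08)·[0.6027·19.8818 + 0.3973·0.0000] = 11.0610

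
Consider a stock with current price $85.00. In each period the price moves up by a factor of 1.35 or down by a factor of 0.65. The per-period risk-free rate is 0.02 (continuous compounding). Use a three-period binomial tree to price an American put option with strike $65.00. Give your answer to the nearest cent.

$9.86

Risk-neutral probability p = (e^0.02 − 0.65)/(1.35 − 0.65) = 0.3702/0.7000 = 0.5289
Terminal stock prices: S_uuu = 209.1, S_uud = 100.7, S_udd = 48.48, S_ddd = 23.34
Terminal payoffs (K − S): max(-144.1, 0) = 0, max(-35.69, 0) = 0, max(16.52, 0) = 16.52, max(41.66, 0) = 41.66
Node uu (S = 154.9): continuation = e^(−0.02)·[0.5289·0.0000 + 0.4711·0.0000] = 0.0000; exercise value = 0.0000 ≤ continuation, so V_uu = 0.0000
Node ud (S = 74.59): continuation = e^(−0.02)·[0.5289·0.0000 + 0.4711·16.5181] = 7.6283; exercise value = 0.0000 ≤ continuation, so V_ud = 7.6283
Node dd (S = 35.91): continuation = e^(−0.02)·[0.5289·16.5181 + 0.4711·41.6569] = 27.8004; exercise value = 29.0875 > continuation, so V_dd = 29.0875 (exercise)
Node u (S = 114.8): continuation = e^(−0.02)·[0.5289·0.0000 + 0.4711·7.6283] = 3.5228; exercise value = 0.0000 ≤ continuation, so V_u = 3.5228
Node d (S = 55.25): continuation = e^(−0.02)·[0.5289·7.6283 + 0.4711·29.0875] = 17.3873; exercise value = 9.7500 ≤ continuation, so V_d = 17.3873
Node 0 (S = 85): continuation = e^(−0.02)·[0.5289·3.5228 + 0.4711·17.3873] = 9.8559; exercise value = 0.0000 ≤ continuation, so V_0 = 9.8559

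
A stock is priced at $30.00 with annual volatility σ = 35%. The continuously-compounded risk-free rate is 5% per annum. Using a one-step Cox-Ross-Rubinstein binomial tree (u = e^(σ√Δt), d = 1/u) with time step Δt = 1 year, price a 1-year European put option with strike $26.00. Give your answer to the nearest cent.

$2.38

CRR parameters: u = e^(σ√Δt) = e^(0.35·√1) = 1.4191, d = 1/u = 0.7047
Per-period rate: rΔt = 0.05·1 = 0.05, so R = e^0.05 = 1.0513
Risk-neutral probability p = (e^0.05 − 0.7047)/(1.4191 − 0.7047) = 0.3466/0.7144 = 0.4852
Terminal stock prices: S_u = 42.57, S_d = 21.14
Terminal payoffs (K − S): max(-16.57, 0) = 0, max(4.859, 0) = 4.859
Node 0 (S = 30): V_0 = e^(−0.05)·[0.4852·0.0000 + 0.5148·4.8594] = 2.3798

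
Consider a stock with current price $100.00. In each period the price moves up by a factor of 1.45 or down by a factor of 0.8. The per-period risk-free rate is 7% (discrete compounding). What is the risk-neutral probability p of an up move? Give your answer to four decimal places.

p = 0.4154

Risk-neutral probability p = (1 + 0.07 − 0.8)/(1.45 − 0.8) = 0.2700/0.6500 = 0.4154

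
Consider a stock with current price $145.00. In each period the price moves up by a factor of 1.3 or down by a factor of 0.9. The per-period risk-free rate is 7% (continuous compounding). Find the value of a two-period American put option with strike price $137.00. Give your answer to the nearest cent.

Risk-neutral probability p = (e^0.07 − 0.9)/(1.3 − 0.9) = 0.1725/0.4000 = 0.4313
Terminal stock prices: S_uu = 245.1, S_ud = 169.7, S_dd = 117.5
Terminal payoffs (K − S): max(-108.1, 0) = 0, max(-32.65, 0) = 0, max(19.55, 0) = 19.55
Node u (S = 188.5): continuation = e^(−0.07)·[0.4313·0.0000 + 0.5687·0.0000] = 0.0000; exercise value = 0.0000 ≤ continuation, so V_u = 0.0000
Node d (S = 130.5): continuation = e^(−0.07)·[0.4313·0.0000 + 0.5687·19.5500] = 10.3670; exercise value = 6.5000 ≤ continuation, so V_d = 10.3670
Node 0 (S = 145): continuation = e^(−0.07)·[0.4313·0.0000 + 0.5687·10.3670] = 5.4974; exercise value = 0.0000 ≤ continuation, so V_0 = 5.4974

$5.50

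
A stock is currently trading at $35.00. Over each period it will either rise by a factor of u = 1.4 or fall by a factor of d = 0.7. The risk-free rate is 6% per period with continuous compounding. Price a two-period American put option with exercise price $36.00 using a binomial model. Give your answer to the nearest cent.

$5.61

Risk-neutral probability p = (e^0.06 − 0.7)/(1.4 − 0.7) = 0.3618/0.7000 = 0.5169
Terminal stock prices: S_uu = 68.6, S_ud = 34.3, S_dd = 17.15
Terminal payoffs (K − S): max(-32.6, 0) = 0, max(1.7, 0) = 1.7, max(18.85, 0) = 18.85
Node u (S = 49): continuation = e^(−0.06)·[0.5169·0.0000 + 0.4831·1.7000] = 0.7734; exercise value = 0.0000 ≤ continuation, so V_u = 0.7734
Node d (S = 24.5): continuation = e^(−0.06)·[0.5169·1.7000 + 0.4831·18.8500] = 9.4035; exercise value = 11.5000 > continuation, so V_d = 11.5000 (exercise)
Node 0 (S = 35): continuation = e^(−0.06)·[0.5169·0.7734 + 0.4831·11.5000] = 5.6085; exercise value = 1.0000 ≤ continuation, so V_0 = 5.6085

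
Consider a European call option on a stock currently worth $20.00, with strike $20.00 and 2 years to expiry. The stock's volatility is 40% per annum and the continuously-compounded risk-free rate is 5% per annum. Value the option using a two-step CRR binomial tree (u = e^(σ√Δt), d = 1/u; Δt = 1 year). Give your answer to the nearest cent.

$4.77

CRR parameters: u = e^(σ√Δt) = e^(0.4·√1) = 1.4918, d = 1/u = 0.6703
Per-period rate: rΔt = 0.05·1 = 0.05, so R = e^0.05 = 1.0513
Risk-neutral probability p = (e^0.05 − 0.6703)/(1.4918 − 0.6703) = 0.3810/0.8215 = 0.4637
Terminal stock prices: S_uu = 44.51, S_ud = 20, S_dd = 8.987
Terminal payoffs (S − K): max(24.51, 0) = 24.51, max(0, 0) = 0, max(-11.01, 0) = 0
Node u (S = 29.84): V_u = e^(−0.05)·[0.4637·24.5108 + 0.5363·0.0000] = 10.8119
Node d (S = 13.41): V_d = e^(−0.05)·[0.4637·0.0000 + 0.5363·0.0000] = 0.0000
Node 0 (S = 20): V_0 = e^(−0.05)·[0.4637·10.8119 + 0.5363·0.0000] = 4.7692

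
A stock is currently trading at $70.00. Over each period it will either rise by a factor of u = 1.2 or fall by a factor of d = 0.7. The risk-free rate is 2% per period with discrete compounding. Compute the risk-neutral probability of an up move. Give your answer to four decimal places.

p = 0.6400

Risk-neutral probability p = (1 + 0.02 − 0.7)/(1.2 − 0.7) = 0.3200/0.5000 = 0.6400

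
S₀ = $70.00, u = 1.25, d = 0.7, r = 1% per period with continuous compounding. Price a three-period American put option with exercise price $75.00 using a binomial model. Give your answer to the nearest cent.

$14.58

Risk-neutral probability p = (e^0.01 − 0.7)/(1.25 − 0.7) = 0.3101/0.5500 = 0.5637
Terminal stock prices: S_uuu = 136.7, S_uud = 76.56, S_udd = 42.87, S_ddd = 24.01
Terminal payoffs (K − S): max(-61.72, 0) = 0, max(-1.562, 0) = 0, max(32.13, 0) = 32.13, max(50.99, 0) = 50.99
Node uu (S = 109.4): continuation = e^(−0.01)·[0.5637·0.0000 + 0.4363·0.0000] = 0.0000; exercise value = 0.0000 ≤ continuation, so V_uu = 0.0000
Node ud (S = 61.25): continuation = e^(−0.01)·[0.5637·0.0000 + 0.4363·32.1250] = 13.8758; exercise value = 13.7500 ≤ continuation, so V_ud = 13.8758
Node dd (S = 34.3): continuation = e^(−0.01)·[0.5637·32.1250 + 0.4363·50.9900] = 39.9537; exercise value = 40.7000 > continuation, so V_dd = 40.7000 (exercise)
Node u (S = 87.5): continuation = e^(−0.01)·[0.5637·0.0000 + 0.4363·13.8758] = 5.9934; exercise value = 0.0000 ≤ continuation, so V_u = 5.9934
Node d (S = 49): continuation = e^(−0.01)·[0.5637·13.8758 + 0.4363·40.7000] = 25.3239; exercise value = 26.0000 > continuation, so V_d = 26.0000 (exercise)
Node 0 (S = 70): continuation = e^(−0.01)·[0.5637·5.9934 + 0.4363·26.0000] = 14.5752; exercise value = 5.0000 ≤ continuation, so V_0 = 14.5752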